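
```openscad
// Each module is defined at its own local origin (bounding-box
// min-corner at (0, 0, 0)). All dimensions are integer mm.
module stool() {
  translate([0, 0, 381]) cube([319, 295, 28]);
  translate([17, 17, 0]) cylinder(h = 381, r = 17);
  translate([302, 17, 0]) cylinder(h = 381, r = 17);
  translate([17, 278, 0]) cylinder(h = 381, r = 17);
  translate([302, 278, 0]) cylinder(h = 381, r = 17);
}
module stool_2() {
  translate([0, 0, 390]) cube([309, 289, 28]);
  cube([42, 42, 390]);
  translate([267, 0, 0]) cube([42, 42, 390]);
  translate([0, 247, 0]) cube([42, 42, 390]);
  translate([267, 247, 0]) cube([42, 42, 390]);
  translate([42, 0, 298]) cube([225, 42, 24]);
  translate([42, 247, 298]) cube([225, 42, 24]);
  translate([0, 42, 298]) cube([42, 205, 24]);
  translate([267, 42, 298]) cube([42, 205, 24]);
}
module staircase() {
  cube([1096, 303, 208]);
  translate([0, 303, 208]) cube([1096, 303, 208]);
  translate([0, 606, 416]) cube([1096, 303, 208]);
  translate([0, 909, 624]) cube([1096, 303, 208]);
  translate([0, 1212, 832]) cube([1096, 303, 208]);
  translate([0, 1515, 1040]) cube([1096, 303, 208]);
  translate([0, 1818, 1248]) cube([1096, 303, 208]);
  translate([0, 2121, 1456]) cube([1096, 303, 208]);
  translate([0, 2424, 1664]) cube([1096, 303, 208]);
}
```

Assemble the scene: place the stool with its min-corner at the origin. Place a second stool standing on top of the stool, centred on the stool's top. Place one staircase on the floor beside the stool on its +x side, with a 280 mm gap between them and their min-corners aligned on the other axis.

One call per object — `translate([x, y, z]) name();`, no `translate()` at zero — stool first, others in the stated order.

stool();
translate([5, 3, 409]) stool_2();
translate([599, 0, 0]) staircase();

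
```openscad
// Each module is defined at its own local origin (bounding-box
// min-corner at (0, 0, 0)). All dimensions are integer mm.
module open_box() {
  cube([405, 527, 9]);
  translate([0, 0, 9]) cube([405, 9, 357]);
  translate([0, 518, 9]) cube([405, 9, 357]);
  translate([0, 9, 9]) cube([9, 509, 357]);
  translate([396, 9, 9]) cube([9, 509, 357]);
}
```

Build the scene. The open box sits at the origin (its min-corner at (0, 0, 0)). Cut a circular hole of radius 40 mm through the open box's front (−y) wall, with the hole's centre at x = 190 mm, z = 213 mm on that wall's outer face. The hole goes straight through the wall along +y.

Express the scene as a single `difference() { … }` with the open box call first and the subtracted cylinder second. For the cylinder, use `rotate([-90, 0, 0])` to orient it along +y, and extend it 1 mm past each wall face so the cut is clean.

difference() {
  open_box();
  translate([190, -1, 213]) rotate([-90, 0, 0]) cylinder(h = 11, r = 40);
}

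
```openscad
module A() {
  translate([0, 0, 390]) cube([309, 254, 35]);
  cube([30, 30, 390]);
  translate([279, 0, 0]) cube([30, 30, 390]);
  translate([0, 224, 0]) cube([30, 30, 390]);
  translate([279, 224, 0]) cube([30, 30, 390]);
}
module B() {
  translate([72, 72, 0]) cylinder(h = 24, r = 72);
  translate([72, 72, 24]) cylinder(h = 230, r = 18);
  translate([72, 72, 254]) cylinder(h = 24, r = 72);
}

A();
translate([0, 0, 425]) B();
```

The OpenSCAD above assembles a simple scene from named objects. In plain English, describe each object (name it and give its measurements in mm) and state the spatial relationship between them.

A is a simple wooden stool: a rectangular seat 309 mm (x) by 254 mm (y), 35 mm thick, top face at z = 425 mm, on four square legs, each 30×30 mm in cross-section. The legs rest on z = 0, each flush with a corner of the seat.

B is a spool: two coaxial disc flanges of radius 72 mm and thickness 24 mm, joined by a core cylinder of radius 18 mm and height 230 mm. The lower flange rests on z = 0 and the three cylinders share a vertical axis.

The spool is on top of the stool.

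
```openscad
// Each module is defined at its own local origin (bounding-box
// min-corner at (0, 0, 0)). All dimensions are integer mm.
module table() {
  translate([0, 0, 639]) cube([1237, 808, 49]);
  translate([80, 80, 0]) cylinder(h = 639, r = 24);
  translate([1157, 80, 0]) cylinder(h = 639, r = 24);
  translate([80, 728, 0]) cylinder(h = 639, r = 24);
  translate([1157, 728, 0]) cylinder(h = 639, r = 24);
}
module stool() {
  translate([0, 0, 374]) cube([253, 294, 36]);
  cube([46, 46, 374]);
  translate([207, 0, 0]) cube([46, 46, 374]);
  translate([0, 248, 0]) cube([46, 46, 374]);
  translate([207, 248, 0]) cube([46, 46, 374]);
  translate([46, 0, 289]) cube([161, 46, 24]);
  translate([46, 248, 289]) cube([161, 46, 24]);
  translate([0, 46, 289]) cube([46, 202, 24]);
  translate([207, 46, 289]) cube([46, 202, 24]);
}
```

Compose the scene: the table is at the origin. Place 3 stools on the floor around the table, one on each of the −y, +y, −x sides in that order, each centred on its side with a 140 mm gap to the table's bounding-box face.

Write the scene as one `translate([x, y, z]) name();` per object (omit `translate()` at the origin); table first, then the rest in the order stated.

table();
translate([492, -434, 0]) stool();
translate([492, 948, 0]) stool();
translate([-393, 257, 0]) stool();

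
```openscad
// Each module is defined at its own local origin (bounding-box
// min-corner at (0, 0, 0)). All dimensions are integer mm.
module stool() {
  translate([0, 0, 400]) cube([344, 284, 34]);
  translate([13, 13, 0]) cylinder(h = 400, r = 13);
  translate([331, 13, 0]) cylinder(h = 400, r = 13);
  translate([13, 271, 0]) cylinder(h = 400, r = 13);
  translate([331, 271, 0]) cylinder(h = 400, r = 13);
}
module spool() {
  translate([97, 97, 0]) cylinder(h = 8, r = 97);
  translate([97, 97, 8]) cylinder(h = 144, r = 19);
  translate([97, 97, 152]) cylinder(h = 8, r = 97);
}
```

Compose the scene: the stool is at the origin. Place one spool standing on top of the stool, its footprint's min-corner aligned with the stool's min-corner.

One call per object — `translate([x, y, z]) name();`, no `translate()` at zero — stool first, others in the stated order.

stool();
translate([0, 0, 434]) spool();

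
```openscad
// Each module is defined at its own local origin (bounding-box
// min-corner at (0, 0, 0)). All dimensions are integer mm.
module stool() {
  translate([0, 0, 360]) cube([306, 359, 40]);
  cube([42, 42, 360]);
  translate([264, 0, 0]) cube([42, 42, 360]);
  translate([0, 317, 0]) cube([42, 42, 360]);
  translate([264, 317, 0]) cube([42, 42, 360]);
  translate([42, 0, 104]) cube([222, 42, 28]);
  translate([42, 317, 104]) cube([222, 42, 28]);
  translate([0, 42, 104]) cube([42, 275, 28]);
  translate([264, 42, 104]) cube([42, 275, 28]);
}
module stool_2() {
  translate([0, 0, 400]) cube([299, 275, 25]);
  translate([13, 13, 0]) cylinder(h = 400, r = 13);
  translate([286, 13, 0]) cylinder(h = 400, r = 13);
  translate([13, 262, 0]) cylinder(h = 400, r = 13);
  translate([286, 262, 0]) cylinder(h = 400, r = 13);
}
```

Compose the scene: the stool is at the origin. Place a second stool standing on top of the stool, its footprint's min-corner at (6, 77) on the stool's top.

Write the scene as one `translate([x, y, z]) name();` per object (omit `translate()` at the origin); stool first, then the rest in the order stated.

stool();
translate([6, 77, 400]) stool_2();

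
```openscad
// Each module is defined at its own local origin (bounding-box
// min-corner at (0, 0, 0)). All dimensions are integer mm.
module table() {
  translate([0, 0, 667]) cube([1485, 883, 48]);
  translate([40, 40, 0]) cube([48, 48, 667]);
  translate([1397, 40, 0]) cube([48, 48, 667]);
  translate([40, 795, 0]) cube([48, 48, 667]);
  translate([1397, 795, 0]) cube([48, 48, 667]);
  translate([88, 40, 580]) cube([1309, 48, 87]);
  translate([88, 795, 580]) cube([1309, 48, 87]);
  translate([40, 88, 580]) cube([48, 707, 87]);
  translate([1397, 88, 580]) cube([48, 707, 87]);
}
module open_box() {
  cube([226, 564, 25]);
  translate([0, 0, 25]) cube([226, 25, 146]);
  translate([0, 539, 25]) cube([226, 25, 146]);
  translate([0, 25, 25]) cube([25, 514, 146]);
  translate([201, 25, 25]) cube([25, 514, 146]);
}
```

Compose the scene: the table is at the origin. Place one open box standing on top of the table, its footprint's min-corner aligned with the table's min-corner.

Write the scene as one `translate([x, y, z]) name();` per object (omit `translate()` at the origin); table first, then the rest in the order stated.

table();
translate([0, 0, 715]) open_box();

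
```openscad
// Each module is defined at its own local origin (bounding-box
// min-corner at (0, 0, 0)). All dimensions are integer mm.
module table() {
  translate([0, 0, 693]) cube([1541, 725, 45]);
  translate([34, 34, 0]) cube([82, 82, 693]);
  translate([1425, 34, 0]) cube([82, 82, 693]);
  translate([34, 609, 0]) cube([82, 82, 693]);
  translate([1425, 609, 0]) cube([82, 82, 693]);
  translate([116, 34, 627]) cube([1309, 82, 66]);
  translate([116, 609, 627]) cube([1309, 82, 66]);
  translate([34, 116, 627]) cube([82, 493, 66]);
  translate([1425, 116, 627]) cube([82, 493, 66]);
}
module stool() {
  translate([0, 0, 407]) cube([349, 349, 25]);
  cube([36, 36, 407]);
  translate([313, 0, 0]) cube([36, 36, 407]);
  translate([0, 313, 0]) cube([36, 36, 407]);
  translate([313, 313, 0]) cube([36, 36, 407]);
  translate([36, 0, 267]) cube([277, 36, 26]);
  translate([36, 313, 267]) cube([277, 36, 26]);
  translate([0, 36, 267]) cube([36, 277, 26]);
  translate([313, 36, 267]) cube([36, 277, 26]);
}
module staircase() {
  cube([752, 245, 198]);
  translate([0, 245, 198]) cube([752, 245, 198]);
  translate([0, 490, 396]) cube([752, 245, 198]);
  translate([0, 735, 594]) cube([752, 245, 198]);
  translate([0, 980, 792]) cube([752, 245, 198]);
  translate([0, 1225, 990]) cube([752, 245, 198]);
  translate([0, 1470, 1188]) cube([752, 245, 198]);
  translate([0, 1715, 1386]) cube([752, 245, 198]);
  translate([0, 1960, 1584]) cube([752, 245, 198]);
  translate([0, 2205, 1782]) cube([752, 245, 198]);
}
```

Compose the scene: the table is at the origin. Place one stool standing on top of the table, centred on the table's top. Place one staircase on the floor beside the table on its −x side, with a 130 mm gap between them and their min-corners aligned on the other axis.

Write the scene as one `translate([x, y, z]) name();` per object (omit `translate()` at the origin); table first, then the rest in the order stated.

table();
translate([596, 188, 738]) stool();
translate([-882, 0, 0]) staircase();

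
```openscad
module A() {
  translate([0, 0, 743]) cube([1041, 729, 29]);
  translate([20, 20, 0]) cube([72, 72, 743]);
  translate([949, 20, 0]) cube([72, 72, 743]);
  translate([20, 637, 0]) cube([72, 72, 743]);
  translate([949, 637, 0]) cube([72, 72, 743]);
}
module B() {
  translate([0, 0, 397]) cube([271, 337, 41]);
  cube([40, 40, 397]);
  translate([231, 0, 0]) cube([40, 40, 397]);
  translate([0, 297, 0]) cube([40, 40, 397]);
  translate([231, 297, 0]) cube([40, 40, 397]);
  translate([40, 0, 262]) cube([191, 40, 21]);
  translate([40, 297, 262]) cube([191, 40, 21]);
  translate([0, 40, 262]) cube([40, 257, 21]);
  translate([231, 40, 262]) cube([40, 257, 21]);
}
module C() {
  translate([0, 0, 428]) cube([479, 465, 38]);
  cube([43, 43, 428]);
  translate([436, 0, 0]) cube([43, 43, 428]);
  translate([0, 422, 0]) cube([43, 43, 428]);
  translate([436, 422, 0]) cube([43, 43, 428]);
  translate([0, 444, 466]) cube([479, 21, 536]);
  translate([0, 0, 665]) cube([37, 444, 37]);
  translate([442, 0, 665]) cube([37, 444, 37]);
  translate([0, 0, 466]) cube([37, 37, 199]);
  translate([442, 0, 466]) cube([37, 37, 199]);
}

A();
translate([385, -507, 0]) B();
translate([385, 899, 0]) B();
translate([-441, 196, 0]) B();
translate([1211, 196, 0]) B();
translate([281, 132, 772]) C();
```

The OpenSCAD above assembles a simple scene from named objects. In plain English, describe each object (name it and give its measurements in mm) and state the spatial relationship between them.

A is a rectangular dining table. The top is 1041×729×29 mm with its upper surface at z = 772 mm. It stands on four 72×72 mm square legs, each inset 20 mm from the nearest pair of top edges, running from the floor to the underside of the top.

B is a four-legged stool. The seat is 271×337 mm, 41 mm thick, top at z = 438 mm. It stands on four square legs, each 40×40 mm in cross-section, from z = 0 to the seat underside, each flush with a corner of the seat. Four stretchers, 40 mm wide and 21 mm tall, connect adjacent legs with their undersides at z = 262 mm, each running between the inner faces of the legs it joins and aligned with the legs' outer faces on the other axis.

C is a chair. The seat is a 479×465×38 mm slab with its top at z = 466 mm, on four 43×43 mm corner legs (flush with the seat edges, standing on z = 0). A flat backrest 21 mm thick, 536 mm tall, spans the full seat width and rises from the seat top along its +y edge, rear face flush with the rear of the seat. Two armrests of 37×37 mm section run along each side from the seat's front edge to the front of the backrest, top faces 236 mm above the seat top and outer faces flush with the seat's x-edges; a 37×37 mm post under the front of each armrest stands on the seat at the front corner.

Four stools sit around the table at the −y, +y, −x, +x sides. The chair is on top of the table, centred.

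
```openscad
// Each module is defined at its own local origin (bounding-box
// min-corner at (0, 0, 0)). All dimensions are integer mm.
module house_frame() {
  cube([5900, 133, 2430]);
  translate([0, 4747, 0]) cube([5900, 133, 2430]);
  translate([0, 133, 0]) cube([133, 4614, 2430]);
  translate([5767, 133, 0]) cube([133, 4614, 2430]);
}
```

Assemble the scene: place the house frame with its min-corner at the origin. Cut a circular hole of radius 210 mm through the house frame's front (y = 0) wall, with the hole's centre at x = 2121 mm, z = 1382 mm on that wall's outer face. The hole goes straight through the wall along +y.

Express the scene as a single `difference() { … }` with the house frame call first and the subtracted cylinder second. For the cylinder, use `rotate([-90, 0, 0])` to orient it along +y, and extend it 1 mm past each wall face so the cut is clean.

difference() {
  house_frame();
  translate([2121, -1, 1382]) rotate([-90, 0, 0]) cylinder(h = 135, r = 210);
}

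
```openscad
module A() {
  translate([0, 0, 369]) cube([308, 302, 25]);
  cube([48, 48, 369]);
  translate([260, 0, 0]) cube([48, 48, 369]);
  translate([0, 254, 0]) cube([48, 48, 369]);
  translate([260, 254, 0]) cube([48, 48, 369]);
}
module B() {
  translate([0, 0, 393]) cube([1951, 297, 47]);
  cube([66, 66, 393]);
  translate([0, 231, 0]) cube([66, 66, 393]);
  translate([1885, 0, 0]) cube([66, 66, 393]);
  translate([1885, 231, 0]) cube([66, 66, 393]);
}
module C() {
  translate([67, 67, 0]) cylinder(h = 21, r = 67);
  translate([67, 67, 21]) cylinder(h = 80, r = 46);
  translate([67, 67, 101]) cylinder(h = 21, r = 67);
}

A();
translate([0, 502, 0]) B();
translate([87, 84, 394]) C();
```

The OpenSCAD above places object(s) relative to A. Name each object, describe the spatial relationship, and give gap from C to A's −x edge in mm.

A is a stool. B is a bench. C is a spool. The bench is on the floor beside the stool on its +y side. The spool is on top of the stool, centred. The gap from the spool to the stool's −x edge is 87 mm.

The spool's min-x is at 87; the stool's min-x is 0; gap = 87 mm.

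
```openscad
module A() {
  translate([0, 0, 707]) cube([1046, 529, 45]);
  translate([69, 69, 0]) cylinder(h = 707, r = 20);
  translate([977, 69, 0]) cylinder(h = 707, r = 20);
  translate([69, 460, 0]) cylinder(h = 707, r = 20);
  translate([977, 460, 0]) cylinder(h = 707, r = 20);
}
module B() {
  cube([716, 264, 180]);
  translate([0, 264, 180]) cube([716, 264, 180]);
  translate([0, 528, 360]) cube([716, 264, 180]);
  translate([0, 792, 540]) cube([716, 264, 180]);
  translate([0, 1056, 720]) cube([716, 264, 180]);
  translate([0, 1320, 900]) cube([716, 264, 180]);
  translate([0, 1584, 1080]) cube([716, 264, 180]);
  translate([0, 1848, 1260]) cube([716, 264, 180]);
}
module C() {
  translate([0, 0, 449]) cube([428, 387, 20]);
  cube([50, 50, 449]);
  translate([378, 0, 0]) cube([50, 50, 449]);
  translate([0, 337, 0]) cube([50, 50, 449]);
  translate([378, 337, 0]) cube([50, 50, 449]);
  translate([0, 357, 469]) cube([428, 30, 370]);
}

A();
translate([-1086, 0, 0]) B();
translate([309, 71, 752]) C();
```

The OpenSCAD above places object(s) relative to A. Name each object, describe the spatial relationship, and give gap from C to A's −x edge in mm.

A is a table. B is a staircase. C is a chair. The staircase is on the floor beside the table on its −x side. The chair is on top of the table, centred. The gap from the chair to the table's −x edge is 309 mm.

The chair's min-x is at 309; the table's min-x is 0; gap = 309 mm.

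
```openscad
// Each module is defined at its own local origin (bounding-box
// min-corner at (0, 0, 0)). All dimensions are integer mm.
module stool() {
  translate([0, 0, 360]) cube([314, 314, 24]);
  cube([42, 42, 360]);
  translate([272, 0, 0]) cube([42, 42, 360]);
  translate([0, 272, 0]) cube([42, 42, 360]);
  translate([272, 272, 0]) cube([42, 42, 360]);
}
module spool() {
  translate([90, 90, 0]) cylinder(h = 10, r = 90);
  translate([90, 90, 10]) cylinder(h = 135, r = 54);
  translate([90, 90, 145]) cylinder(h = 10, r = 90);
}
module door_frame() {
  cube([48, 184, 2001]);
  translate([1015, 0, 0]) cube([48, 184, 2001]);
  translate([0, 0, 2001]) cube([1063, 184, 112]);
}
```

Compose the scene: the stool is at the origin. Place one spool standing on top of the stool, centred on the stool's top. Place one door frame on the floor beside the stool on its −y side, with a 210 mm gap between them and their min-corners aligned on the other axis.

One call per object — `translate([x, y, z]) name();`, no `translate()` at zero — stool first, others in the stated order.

stool();
translate([67, 67, 384]) spool();
translate([0, -394, 0]) door_frame();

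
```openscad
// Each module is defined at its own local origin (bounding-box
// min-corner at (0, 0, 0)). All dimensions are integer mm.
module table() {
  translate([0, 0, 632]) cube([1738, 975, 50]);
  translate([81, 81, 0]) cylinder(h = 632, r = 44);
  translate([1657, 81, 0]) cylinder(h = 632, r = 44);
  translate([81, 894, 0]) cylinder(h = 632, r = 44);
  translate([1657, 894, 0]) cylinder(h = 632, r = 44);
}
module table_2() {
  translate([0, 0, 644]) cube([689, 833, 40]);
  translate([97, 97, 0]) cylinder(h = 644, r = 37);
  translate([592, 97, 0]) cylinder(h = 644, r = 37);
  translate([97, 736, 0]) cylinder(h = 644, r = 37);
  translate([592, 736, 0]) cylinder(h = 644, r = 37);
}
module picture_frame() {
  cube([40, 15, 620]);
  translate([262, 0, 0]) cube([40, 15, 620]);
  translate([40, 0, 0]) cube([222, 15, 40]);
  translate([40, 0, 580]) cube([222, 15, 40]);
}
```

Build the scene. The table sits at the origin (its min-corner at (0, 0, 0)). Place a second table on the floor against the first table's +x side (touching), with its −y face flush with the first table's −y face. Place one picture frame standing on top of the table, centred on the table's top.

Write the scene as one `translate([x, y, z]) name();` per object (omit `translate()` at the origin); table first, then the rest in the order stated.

table();
translate([1738, 0, 0]) table_2();
translate([718, 480, 682]) picture_frame();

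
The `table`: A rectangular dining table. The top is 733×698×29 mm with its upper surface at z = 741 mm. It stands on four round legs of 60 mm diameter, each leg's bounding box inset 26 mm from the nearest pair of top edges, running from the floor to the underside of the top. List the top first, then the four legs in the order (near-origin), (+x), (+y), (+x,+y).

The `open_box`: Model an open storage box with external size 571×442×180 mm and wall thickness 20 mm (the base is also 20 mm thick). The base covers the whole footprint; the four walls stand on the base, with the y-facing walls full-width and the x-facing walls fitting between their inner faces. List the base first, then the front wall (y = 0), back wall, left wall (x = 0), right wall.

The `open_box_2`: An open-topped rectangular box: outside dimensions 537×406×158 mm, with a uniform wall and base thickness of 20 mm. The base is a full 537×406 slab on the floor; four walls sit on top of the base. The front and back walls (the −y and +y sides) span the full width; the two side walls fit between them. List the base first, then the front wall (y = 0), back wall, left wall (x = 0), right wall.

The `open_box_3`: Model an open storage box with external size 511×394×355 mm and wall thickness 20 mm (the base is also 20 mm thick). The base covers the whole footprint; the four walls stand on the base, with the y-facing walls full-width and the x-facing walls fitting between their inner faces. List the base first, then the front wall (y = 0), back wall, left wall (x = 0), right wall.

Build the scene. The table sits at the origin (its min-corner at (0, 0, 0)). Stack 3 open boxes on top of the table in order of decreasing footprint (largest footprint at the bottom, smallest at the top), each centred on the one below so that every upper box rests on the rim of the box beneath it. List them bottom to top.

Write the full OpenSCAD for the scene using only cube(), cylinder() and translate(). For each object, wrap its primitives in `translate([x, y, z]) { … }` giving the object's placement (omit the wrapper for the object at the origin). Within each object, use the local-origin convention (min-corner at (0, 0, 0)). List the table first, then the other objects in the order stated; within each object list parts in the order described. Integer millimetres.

translate([0, 0, 712]) cube([733, 698, 29]);
translate([56, 56, 0]) cylinder(h = 712, r = 30);
translate([677, 56, 0]) cylinder(h = 712, r = 30);
translate([56, 642, 0]) cylinder(h = 712, r = 30);
translate([677, 642, 0]) cylinder(h = 712, r = 30);
translate([81, 128, 741]) {
  cube([571, 442, 20]);
  translate([0, 0, 20]) cube([571, 20, 160]);
  translate([0, 422, 20]) cube([571, 20, 160]);
  translate([0, 20, 20]) cube([20, 402, 160]);
  translate([551, 20, 20]) cube([20, 402, 160]);
}
translate([98, 146, 921]) {
  cube([537, 406, 20]);
  translate([0, 0, 20]) cube([537, 20, 138]);
  translate([0, 386, 20]) cube([537, 20, 138]);
  translate([0, 20, 20]) cube([20, 366, 138]);
  translate([517, 20, 20]) cube([20, 366, 138]);
}
translate([111, 152, 1079]) {
  cube([511, 394, 20]);
  translate([0, 0, 20]) cube([511, 20, 335]);
  translate([0, 374, 20]) cube([511, 20, 335]);
  translate([0, 20, 20]) cube([20, 354, 335]);
  translate([491, 20, 20]) cube([20, 354, 335]);
}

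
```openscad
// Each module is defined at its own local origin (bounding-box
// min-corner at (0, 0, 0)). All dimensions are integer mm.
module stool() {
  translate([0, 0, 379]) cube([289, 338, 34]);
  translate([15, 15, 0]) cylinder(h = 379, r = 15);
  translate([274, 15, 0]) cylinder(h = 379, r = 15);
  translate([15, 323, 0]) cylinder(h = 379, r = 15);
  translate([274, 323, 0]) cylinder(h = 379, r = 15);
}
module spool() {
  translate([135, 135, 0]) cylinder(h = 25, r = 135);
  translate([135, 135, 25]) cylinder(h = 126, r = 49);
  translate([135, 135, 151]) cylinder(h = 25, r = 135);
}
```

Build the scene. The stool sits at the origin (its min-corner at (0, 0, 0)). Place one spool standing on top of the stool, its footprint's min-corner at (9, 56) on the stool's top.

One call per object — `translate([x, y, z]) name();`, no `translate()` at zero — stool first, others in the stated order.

stool();
translate([9, 56, 413]) spool();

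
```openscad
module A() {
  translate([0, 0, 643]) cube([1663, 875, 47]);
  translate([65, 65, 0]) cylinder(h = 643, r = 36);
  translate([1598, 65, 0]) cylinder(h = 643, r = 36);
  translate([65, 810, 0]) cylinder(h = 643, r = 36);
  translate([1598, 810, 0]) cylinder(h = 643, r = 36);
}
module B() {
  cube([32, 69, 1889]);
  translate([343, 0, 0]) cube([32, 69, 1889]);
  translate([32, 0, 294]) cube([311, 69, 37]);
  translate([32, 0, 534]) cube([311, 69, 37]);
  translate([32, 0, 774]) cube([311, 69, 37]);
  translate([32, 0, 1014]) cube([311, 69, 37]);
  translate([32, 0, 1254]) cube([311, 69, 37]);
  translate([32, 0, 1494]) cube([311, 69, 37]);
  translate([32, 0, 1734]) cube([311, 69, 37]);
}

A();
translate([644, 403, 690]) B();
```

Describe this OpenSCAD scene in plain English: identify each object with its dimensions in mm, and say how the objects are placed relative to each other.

A is a table with a 1663×875 mm rectangular top, 47 mm thick, top surface at z = 690 mm, supported by four round legs of 72 mm diameter, each leg's bounding box inset 29 mm from the nearest pair of top edges, running from the floor.

B is a straight ladder. Two 32×69 mm vertical rails, 1889 mm tall, stand 375 mm apart (outside-to-outside) with their front faces coplanar on the −y side. 7 rungs, each 69 mm deep and 37 mm tall, span between the inner faces of the rails, front faces flush with the rails. The lowest rung's underside is at z = 294 mm and rungs are spaced 240 mm apart (underside to underside).

The ladder is on top of the table, centred.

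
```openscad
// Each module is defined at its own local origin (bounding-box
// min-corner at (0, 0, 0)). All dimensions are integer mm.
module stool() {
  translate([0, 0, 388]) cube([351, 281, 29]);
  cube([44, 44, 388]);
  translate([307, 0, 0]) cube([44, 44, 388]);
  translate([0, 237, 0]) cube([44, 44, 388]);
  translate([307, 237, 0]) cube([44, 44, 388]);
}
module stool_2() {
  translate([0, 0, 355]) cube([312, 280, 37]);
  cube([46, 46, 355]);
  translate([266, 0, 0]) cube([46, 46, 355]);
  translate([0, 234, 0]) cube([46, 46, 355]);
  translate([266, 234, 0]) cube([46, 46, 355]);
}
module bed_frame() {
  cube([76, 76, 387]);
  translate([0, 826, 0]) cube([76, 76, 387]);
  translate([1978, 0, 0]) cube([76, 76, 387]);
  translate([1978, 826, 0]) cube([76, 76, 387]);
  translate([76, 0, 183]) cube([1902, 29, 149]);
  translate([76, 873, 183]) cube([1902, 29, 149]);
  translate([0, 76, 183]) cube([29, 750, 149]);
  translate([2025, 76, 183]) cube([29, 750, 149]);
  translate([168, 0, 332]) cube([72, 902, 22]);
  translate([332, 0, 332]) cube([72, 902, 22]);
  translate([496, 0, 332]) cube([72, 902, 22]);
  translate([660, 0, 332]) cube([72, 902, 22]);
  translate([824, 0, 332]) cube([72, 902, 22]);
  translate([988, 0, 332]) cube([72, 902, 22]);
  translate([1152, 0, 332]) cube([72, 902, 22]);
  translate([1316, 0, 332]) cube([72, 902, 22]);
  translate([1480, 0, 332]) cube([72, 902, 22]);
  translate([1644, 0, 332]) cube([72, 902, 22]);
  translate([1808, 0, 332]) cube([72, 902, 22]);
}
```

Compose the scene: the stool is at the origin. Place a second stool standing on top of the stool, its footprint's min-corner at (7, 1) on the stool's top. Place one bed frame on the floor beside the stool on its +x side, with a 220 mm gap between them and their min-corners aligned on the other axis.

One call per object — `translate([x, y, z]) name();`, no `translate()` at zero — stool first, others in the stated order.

stool();
translate([7, 1, 417]) stool_2();
translate([571, 0, 0]) bed_frame();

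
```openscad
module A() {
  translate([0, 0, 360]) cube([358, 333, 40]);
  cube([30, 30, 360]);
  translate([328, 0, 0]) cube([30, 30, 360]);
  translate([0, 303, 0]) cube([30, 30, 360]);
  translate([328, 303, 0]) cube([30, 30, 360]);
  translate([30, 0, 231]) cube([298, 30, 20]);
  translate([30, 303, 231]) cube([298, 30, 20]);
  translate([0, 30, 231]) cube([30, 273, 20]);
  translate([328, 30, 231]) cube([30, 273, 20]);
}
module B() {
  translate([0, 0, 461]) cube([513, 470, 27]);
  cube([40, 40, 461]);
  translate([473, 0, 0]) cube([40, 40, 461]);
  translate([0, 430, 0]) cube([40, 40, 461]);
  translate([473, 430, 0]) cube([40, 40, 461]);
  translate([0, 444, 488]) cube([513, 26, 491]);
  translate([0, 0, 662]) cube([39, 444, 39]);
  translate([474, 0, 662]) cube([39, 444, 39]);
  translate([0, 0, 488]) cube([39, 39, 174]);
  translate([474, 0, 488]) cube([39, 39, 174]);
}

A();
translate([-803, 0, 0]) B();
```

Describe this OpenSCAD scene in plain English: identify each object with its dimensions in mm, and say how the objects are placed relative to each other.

A is a four-legged stool. The seat is a 358×333×40 mm slab whose top surface is at z = 400 mm; four square legs, each 30×30 mm in cross-section, run from the floor (z = 0) to the underside of the seat, each flush with a corner of the seat. Four stretchers, 30 mm wide and 20 mm tall, connect adjacent legs with their undersides at z = 231 mm, each running between the inner faces of the legs it joins and aligned with the legs' outer faces on the other axis.

B is a chair. The seat is a 513×470×27 mm slab with its top at z = 488 mm, on four 40×40 mm corner legs (flush with the seat edges, standing on z = 0). A flat backrest 26 mm thick, 491 mm tall, spans the full seat width and rises from the seat top along its +y edge, rear face flush with the rear of the seat. Two armrests of 39×39 mm section run along each side from the seat's front edge to the front of the backrest, top faces 213 mm above the seat top and outer faces flush with the seat's x-edges; a 39×39 mm post under the front of each armrest stands on the seat at the front corner.

The chair is on the floor beside the stool on its −x side.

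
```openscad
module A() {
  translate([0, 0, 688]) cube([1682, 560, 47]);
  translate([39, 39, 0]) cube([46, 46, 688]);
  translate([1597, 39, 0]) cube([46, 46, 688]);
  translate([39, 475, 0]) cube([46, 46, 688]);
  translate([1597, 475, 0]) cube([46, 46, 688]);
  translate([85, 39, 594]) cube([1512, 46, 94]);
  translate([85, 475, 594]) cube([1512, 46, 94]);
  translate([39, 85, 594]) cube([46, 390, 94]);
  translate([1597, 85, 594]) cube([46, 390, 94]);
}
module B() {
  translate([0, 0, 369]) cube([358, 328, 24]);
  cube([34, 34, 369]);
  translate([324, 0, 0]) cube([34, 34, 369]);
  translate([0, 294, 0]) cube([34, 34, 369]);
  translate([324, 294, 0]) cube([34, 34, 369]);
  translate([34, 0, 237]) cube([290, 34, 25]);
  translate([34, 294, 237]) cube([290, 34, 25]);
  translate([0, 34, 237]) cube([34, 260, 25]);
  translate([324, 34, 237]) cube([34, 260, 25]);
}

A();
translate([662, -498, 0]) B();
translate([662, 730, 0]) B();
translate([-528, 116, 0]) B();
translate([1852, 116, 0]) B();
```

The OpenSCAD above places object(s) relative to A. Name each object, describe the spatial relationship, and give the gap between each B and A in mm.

Each stool's nearest face is 170 mm from the table's bounding box.

A is a table. B is a stool. Four stools sit around the table at the −y, +y, −x, +x sides. The gap between each stool and the table is 170 mm.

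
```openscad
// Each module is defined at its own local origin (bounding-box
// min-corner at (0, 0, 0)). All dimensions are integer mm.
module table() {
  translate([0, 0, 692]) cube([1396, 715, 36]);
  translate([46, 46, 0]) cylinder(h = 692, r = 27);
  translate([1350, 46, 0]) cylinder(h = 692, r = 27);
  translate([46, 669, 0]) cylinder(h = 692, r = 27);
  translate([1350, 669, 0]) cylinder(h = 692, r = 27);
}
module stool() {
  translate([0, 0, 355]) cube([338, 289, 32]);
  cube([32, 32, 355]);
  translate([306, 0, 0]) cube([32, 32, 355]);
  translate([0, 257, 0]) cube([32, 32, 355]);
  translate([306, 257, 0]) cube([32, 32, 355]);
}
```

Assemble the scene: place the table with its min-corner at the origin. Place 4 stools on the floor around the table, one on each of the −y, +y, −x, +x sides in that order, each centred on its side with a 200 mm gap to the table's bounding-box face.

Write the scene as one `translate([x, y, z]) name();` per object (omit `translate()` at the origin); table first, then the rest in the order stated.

table();
translate([529, -489, 0]) stool();
translate([529, 915, 0]) stool();
translate([-538, 213, 0]) stool();
translate([1596, 213, 0]) stool();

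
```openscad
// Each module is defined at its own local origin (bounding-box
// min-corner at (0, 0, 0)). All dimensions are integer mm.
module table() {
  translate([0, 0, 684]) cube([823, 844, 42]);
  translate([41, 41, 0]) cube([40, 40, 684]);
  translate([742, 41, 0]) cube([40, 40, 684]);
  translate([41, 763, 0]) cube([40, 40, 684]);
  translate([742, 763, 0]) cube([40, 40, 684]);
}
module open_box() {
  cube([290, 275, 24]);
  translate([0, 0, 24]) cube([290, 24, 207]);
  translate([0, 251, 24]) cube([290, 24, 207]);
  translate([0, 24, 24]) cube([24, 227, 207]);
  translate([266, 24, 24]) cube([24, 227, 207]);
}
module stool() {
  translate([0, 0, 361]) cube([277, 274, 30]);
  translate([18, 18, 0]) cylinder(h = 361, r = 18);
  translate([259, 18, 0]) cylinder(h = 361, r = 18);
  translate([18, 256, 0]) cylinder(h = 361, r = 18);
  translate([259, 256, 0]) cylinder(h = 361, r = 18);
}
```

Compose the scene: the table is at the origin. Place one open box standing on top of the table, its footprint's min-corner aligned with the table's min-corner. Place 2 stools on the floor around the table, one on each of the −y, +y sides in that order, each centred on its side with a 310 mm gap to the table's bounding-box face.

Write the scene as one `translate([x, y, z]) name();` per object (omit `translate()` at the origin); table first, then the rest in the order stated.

table();
translate([0, 0, 726]) open_box();
translate([273, -584, 0]) stool();
translate([273, 1154, 0]) stool();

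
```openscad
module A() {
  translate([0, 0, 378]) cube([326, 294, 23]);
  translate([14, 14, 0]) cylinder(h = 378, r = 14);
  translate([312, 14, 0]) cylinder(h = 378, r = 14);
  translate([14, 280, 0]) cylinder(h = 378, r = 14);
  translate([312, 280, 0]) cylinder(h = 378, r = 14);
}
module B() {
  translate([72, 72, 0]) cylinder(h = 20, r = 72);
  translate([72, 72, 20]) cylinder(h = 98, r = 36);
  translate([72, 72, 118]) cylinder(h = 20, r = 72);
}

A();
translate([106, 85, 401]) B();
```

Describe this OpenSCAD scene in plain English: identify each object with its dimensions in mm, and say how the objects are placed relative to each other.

A is a simple wooden stool: a rectangular seat 326 mm (x) by 294 mm (y), 23 mm thick, top face at z = 401 mm, on four round legs, each 28 mm in diameter. The legs rest on z = 0, each leg's axis is inset half a diameter from the nearest pair of seat edges (so the leg's bounding box is flush with the corner).

B is a spool: two coaxial disc flanges of radius 72 mm and thickness 20 mm, joined by a core cylinder of radius 36 mm and height 98 mm. The lower flange rests on z = 0 and the three cylinders share a vertical axis.

The spool is on top of the stool.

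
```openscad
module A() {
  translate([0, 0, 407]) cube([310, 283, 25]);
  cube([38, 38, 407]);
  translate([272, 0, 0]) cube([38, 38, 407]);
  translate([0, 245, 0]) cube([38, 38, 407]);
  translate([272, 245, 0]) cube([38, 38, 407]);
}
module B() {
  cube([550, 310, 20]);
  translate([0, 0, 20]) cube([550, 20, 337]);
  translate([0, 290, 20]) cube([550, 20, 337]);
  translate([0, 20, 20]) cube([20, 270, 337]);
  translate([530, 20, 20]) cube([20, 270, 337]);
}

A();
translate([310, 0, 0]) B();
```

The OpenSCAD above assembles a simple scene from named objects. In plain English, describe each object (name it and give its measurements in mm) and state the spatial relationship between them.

A is a four-legged stool. The seat is a 310×283×25 mm slab whose top surface is at z = 432 mm; four square legs, each 38×38 mm in cross-section, run from the floor (z = 0) to the underside of the seat, each flush with a corner of the seat.

B is an open storage box with external size 550×310×357 mm and wall thickness 20 mm (the base is also 20 mm thick). The base covers the whole footprint; the four walls stand on the base, with the y-facing walls full-width and the x-facing walls fitting between their inner faces.

The open box is against the stool's +x side, with their −y faces flush.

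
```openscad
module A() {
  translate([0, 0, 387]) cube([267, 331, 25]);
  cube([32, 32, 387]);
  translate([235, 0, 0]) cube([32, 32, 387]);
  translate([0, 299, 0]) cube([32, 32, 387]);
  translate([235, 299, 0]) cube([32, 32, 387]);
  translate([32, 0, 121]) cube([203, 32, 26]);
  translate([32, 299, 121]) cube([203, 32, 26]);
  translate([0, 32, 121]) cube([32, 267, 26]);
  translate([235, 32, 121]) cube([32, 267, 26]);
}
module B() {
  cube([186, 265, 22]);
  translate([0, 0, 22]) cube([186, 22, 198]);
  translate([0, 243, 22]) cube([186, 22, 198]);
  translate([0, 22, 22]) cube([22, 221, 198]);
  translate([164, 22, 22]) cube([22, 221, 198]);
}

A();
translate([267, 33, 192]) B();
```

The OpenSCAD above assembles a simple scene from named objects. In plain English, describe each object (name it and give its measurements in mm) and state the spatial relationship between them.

A is a simple wooden stool: a rectangular seat 267 mm (x) by 331 mm (y), 25 mm thick, top face at z = 412 mm, on four square legs, each 32×32 mm in cross-section. The legs rest on z = 0, each flush with a corner of the seat. Four stretchers, 32 mm wide and 26 mm tall, connect adjacent legs with their undersides at z = 121 mm, each running between the inner faces of the legs it joins and aligned with the legs' outer faces on the other axis.

B is an open-topped rectangular box: outside dimensions 186×265×220 mm, with a uniform wall and base thickness of 22 mm. The base is a full 186×265 slab on the floor; four walls sit on top of the base. The front and back walls (the −y and +y sides) span the full width; the two side walls fit between them.

The open box is beside the stool with their tops flush at z = 412.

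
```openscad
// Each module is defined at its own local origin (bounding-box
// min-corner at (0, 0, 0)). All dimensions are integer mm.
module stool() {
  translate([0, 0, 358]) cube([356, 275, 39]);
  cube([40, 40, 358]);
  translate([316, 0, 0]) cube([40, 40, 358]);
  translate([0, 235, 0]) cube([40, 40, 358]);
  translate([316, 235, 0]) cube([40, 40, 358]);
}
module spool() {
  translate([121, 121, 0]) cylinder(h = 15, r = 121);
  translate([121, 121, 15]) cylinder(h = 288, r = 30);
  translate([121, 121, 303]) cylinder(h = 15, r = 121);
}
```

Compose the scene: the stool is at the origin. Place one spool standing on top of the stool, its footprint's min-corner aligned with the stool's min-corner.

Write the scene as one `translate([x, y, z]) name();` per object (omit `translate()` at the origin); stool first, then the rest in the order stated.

stool();
translate([0, 0, 397]) spool();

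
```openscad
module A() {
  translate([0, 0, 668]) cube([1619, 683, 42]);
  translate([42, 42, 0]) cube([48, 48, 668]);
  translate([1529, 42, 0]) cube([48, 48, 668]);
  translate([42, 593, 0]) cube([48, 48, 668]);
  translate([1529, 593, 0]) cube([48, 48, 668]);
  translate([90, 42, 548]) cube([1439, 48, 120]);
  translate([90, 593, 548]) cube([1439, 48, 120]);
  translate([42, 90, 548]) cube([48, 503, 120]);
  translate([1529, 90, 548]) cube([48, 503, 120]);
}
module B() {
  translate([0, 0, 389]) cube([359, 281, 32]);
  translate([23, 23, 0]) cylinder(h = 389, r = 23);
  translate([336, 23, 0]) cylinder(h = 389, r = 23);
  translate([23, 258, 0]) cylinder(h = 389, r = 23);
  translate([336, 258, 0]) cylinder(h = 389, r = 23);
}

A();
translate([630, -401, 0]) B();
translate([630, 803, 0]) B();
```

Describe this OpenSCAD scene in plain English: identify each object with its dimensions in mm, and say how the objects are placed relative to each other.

A is a table with a 1619×683 mm rectangular top, 42 mm thick, top surface at z = 710 mm, supported by four 48×48 mm square legs, each inset 42 mm from the nearest pair of top edges, running from the floor. Four apron rails, 48 mm thick and 120 mm tall, run between adjacent legs with their top edges flush with the underside of the top and their outer faces flush with the legs' outer faces.

B is a four-legged stool. The seat is 359×281 mm, 32 mm thick, top at z = 421 mm. It stands on four round legs, each 46 mm in diameter, from z = 0 to the seat underside, each leg's axis is inset half a diameter from the nearest pair of seat edges (so the leg's bounding box is flush with the corner).

Two stools sit around the table at the −y, +y sides.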